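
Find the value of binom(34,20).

1391975640

C(34,20) = C(34,14) by symmetry.
C(34,14) = (34·33·32·31·30·29·28·27·26·25·24·23·22·21) / 14! = 121350057687226368000 / 87178291200 = 1391975640.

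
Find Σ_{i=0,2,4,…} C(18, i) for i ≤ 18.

Half of (1+1)^18 + (1−1)^18 gives the even-index sum: 2^17 = 131072.

131072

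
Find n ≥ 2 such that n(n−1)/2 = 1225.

n(n−1)/2 = 1225 ⇒ n(n−1) = 2450. Since 50·49 = 2450, n = 50.

50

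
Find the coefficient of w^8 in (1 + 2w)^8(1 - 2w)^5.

Coefficient of w^8 = Σ_{j} C(8,j)·2^j·C(5,8-j)·(-2)^(8-j) for j from 3 to 8.
= (-14336) + 89600 + (-143360) + 71680 + (-10240) + 256 = -6400.

-6400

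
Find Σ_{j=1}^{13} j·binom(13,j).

Differentiating (1+x)^13 and setting x=1: Σ j·C(13,j) = 13·2^12 = 53248.

53248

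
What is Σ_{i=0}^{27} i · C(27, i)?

Differentiating (1+x)^27 and setting x=1: Σ i·C(27,i) = 27·2^26 = 1811939328.

1811939328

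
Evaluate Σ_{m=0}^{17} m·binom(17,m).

1114112

Since m·C(17,m) = 17·C(16,m−1), the sum is 17·2^16 = 17·65536 = 1114112.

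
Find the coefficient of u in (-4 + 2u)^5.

2560

The general term is C(5,j)·(-4)^j·(2u)^(5-j); the u^1 term has j = 4.
C(5,4) = 5.
Coefficient = C(5,4) · (-4)^4 · 2^1 = 5 · 256 · 2 = 2560.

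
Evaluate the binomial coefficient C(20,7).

77520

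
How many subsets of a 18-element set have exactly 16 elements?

153

Choose the 16 positions: C(18,16) = 153.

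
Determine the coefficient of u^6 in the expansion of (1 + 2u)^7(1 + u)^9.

Coefficient of u^6 = Σ_{j} C(7,j)·2^j·C(9,6-j)·1^(6-j) for j from 0 to 6.
= 84 + 1764 + 10584 + 23520 + 20160 + 6048 + 448 = 62608.

62608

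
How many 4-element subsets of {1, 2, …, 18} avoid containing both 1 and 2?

2940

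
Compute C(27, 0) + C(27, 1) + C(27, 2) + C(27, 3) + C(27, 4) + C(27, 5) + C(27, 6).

1 + 27 + 351 + 2925 + 17550 + 80730 + 296010 = 397594.

397594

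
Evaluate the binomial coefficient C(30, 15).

155117520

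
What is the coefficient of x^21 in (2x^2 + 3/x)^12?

73728

General term: C(12,j)·(2x^2)^j·(3/x)^(12-j), with x-exponent 2j − 1(12−j) = 3j − 12.
Set 3j − 12 = 21: j = 11.
C(12,11) = 12; 2^11 = 2048; 3^1 = 3.
Coefficient = 12 · 2048 · 3 = 73728.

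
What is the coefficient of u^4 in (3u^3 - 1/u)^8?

General term: C(8,j)·(3u^3)^j·(-1/u)^(8-j), with u-exponent 3j − 1(8−j) = 4j − 8.
Set 4j − 8 = 4: j = 3.
C(8,3) = 56; 3^3 = 27; (-1)^5 = -1.
Coefficient = 56 · 27 · (-1) = -1512.

-1512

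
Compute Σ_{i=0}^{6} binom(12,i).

1 + 12 + 66 + 220 + 495 + 792 + 924 = 2510.

2510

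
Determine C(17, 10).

19448

C(17,10) = C(17,7) by symmetry.
C(17,7) = (17·16·15·14·13·12·11) / 7! = 98017920 / 5040 = 19448.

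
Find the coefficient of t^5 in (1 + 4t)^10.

258048

The general term is C(10,j)·(1)^j·(4t)^(10-j); the t^5 term has j = 5.
C(10,5) = 252.
Coefficient = C(10,5) · 4^5 = 252 · 1024 = 258048.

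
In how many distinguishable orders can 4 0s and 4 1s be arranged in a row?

70

Choose positions for the 0s: C(8,4) = 70.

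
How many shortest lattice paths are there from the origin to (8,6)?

Each path is a sequence of 14 steps with 8 rights: C(14,8) = 3003.

3003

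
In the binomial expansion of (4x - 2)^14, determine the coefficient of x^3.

The general term is C(14,j)·(4x)^j·(-2)^(14-j); the x^3 term has j = 3.
C(14,3) = 364.
Coefficient = C(14,3) · 4^3 · (-2)^11 = 364 · 64 · (-2048) = -47710208.

-47710208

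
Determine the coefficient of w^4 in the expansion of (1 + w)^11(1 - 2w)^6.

Coefficient of w^4 = Σ_{j} C(11,j)·1^j·C(6,4-j)·(-2)^(4-j) for j from 0 to 4.
= 240 + (-1760) + 3300 + (-1980) + 330 = 130.

130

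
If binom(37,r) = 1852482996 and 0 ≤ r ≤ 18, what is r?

C(37,r) increases on 0 ≤ r ≤ 18. C(37,11) = 854992152 and C(37,12) = 1852482996, so r = 12.

12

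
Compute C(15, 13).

C(15,13) = C(15,2) by symmetry.
C(15,2) = (15·14) / 2! = 210 / 2 = 105.

105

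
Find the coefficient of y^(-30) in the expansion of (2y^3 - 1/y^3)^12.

General term: C(12,j)·(2y^3)^j·(-1/y^3)^(12-j), with y-exponent 3j − 3(12−j) = 6j − 36.
Set 6j − 36 = -30: j = 1.
C(12,1) = 12; 2^1 = 2; (-1)^11 = -1.
Coefficient = 12 · 2 · (-1) = -24.

-24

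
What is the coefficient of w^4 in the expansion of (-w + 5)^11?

25781250

The general term is C(11,j)·(-w)^j·(5)^(11-j); the w^4 term has j = 4.
C(11,4) = 330.
Coefficient = C(11,4) · 5^7 = 330 · 78125 = 25781250.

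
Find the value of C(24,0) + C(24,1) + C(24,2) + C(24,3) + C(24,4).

1 + 24 + 276 + 2024 + 10626 = 12951.

12951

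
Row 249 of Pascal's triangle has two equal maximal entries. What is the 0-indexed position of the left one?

124

For odd n = 249, C(249,m) peaks at m = (n−1)/2 and (n+1)/2; the lesser is 124.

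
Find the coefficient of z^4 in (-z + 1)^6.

15

The general term is C(6,j)·(-z)^j·(1)^(6-j); the z^4 term has j = 4.
C(6,4) = 15.
Coefficient = C(6,4) = 15.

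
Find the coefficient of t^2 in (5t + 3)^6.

30375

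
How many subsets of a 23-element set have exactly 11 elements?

1352078

Choose the 11 positions: C(23,11) = 1352078.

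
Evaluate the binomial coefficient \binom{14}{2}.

C(14,2) = (14·13) / 2! = 182 / 2 = 91.

91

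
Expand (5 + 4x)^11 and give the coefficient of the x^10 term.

57671680

The general term is C(11,j)·(5)^j·(4x)^(11-j); the x^10 term has j = 1.
C(11,1) = 11.
Coefficient = C(11,1) · 5^1 · 4^10 = 11 · 5 · 1048576 = 57671680.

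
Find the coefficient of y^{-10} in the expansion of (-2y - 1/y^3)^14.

General term: C(14,j)·(-2y)^j·(-1/y^3)^(14-j), with y-exponent 1j − 3(14−j) = 4j − 42.
Set 4j − 42 = -10: j = 8.
C(14,8) = 3003; (-2)^8 = 256; (-1)^6 = 1.
Coefficient = 3003 · 256 · 1 = 768768.

768768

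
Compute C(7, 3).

35

C(7,3) = (7·6·5) / 3! = 210 / 6 = 35.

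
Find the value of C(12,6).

924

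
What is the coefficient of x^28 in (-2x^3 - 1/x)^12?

67584

General term: C(12,j)·(-2x^3)^j·(-1/x)^(12-j), with x-exponent 3j − 1(12−j) = 4j − 12.
Set 4j − 12 = 28: j = 10.
C(12,10) = 66; (-2)^10 = 1024; (-1)^2 = 1.
Coefficient = 66 · 1024 · 1 = 67584.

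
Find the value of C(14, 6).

3003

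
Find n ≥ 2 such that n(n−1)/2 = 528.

n(n−1)/2 = 528 ⇒ n(n−1) = 1056. Since 33·32 = 1056, n = 33.

33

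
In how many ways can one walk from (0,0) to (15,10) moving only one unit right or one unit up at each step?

3268760

Each path is a sequence of 25 steps with 15 rights: C(25,15) = 3268760.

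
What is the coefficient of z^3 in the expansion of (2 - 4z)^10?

-983040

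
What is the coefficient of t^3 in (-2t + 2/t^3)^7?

896

General term: C(7,j)·(-2t)^j·(2/t^3)^(7-j), with t-exponent 1j − 3(7−j) = 4j − 21.
Set 4j − 21 = 3: j = 6.
C(7,6) = 7; (-2)^6 = 64; 2^1 = 2.
Coefficient = 7 · 64 · 2 = 896.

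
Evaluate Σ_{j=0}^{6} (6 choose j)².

By Vandermonde's identity, Σ C(6,j)² = C(12,6) = 924.

924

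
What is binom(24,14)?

1961256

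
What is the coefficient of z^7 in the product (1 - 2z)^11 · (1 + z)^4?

7128

Coefficient of z^7 = Σ_{j} C(11,j)·(-2)^j·C(4,7-j)·1^(7-j) for j from 3 to 7.
= (-1320) + 21120 + (-88704) + 118272 + (-42240) = 7128.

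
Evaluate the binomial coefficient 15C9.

5005

C(15,9) = C(15,6) by symmetry.
C(15,6) = (15·14·13·12·11·10) / 6! = 3603600 / 720 = 5005.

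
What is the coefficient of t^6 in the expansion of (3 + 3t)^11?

81841914

The general term is C(11,j)·(3)^j·(3t)^(11-j); the t^6 term has j = 5.
C(11,5) = 462.
Coefficient = C(11,5) · 3^5 · 3^6 = 462 · 243 · 729 = 81841914.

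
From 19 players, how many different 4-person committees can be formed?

3876

This is C(19,4) = 3876.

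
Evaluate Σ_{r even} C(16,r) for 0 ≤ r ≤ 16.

Even-r terms of row 16 sum to 2^15 = 32768.

32768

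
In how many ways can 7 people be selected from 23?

245157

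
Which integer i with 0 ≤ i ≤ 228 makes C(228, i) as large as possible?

114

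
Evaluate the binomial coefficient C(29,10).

C(29,10) = (29·28·27·26·25·24·23·22·21·20) / 10! = 72684900288000 / 3628800 = 20030010.

20030010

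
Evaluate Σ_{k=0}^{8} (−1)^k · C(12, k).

165

The partial alternating sum Σ_{k=0}^{8} (−1)^k C(12,k) = (−1)^8 C(11,8) = 165.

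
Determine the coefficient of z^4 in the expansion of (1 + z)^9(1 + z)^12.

5985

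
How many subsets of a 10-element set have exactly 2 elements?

45

Choose the 2 positions: C(10,2) = 45.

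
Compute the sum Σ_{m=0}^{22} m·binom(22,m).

46137344

Since m·C(22,m) = 22·C(21,m−1), the sum is 22·2^21 = 22·2097152 = 46137344.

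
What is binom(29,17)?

51895935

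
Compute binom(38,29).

163011640

C(38,29) = C(38,9) by symmetry.
C(38,9) = (38·37·36·35·34·33·32·31·30) / 9! = 59153663923200 / 362880 = 163011640.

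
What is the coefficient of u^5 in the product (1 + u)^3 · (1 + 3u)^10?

122391

Coefficient of u^5 = Σ_{j} C(3,j)·1^j·C(10,5-j)·3^(5-j) for j from 0 to 3.
= 61236 + 51030 + 9720 + 405 = 122391.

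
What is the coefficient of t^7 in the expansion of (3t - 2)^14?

-960740352

The general term is C(14,j)·(3t)^j·(-2)^(14-j); the t^7 term has j = 7.
C(14,7) = 3432.
Coefficient = C(14,7) · 3^7 · (-2)^7 = 3432 · 2187 · (-128) = -960740352.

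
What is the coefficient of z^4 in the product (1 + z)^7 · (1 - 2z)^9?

-259

Coefficient of z^4 = Σ_{j} C(7,j)·1^j·C(9,4-j)·(-2)^(4-j) for j from 0 to 4.
= 2016 + (-4704) + 3024 + (-630) + 35 = -259.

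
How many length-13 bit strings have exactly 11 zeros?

78

Choose the 11 positions: C(13,11) = 78.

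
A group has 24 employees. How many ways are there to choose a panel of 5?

42504

This is C(24,5) = 42504.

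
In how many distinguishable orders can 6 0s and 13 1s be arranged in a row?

Choose positions for the 0s: C(19,6) = 27132.

27132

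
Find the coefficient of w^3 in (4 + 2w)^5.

1280

The general term is C(5,j)·(4)^j·(2w)^(5-j); the w^3 term has j = 2.
C(5,2) = 10.
Coefficient = C(5,2) · 4^2 · 2^3 = 10 · 16 · 8 = 1280.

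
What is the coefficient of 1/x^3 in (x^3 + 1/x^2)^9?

84

General term: C(9,j)·(x^3)^j·(1/x^2)^(9-j), with x-exponent 3j − 2(9−j) = 5j − 18.
Set 5j − 18 = -3: j = 3.
C(9,3) = 84; 1^3 = 1; 1^6 = 1.
Coefficient = 84 · 1 · 1 = 84.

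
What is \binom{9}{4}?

C(9,4) = (9·8·7·6) / 4! = 3024 / 24 = 126.

126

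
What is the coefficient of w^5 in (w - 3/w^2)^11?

495

General term: C(11,j)·(w)^j·(-3/w^2)^(11-j), with w-exponent 1j − 2(11−j) = 3j − 22.
Set 3j − 22 = 5: j = 9.
C(11,9) = 55; 1^9 = 1; (-3)^2 = 9.
Coefficient = 55 · 1 · 9 = 495.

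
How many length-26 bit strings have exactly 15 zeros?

Choose the 15 positions: C(26,15) = 7726160.

7726160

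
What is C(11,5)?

462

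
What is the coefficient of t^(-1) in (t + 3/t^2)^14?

486486

General term: C(14,j)·(t)^j·(3/t^2)^(14-j), with t-exponent 1j − 2(14−j) = 3j − 28.
Set 3j − 28 = -1: j = 9.
C(14,9) = 2002; 1^9 = 1; 3^5 = 243.
Coefficient = 2002 · 1 · 243 = 486486.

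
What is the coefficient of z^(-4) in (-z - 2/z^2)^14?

192192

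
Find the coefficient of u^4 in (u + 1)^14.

1001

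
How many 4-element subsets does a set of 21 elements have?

5985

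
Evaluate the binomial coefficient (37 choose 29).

C(37,29) = C(37,8) by symmetry.
C(37,8) = (37·36·35·34·33·32·31·30) / 8! = 1556675366400 / 40320 = 38608020.

38608020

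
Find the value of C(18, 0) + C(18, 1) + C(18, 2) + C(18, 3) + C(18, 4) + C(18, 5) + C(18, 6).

1 + 18 + 153 + 816 + 3060 + 8568 + 18564 = 31180.

31180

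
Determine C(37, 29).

38608020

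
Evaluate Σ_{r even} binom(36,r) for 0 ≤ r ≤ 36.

34359738368

Half of (1+1)^36 + (1−1)^36 gives the even-index sum: 2^35 = 34359738368.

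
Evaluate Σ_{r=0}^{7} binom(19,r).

94184

1 + 19 + 171 + 969 + 3876 + 11628 + 27132 + 50388 = 94184.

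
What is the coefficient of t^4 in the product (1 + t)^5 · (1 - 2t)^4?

Coefficient of t^4 = Σ_{j} C(5,j)·1^j·C(4,4-j)·(-2)^(4-j) for j from 0 to 4.
= 16 + (-160) + 240 + (-80) + 5 = 21.

21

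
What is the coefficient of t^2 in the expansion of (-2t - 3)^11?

-4330260

The general term is C(11,j)·(-2t)^j·(-3)^(11-j); the t^2 term has j = 2.
C(11,2) = 55.
Coefficient = C(11,2) · (-2)^2 · (-3)^9 = 55 · 4 · (-19683) = -4330260.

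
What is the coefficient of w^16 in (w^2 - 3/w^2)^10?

-30

General term: C(10,j)·(w^2)^j·(-3/w^2)^(10-j), with w-exponent 2j − 2(10−j) = 4j − 20.
Set 4j − 20 = 16: j = 9.
C(10,9) = 10; 1^9 = 1; (-3)^1 = -3.
Coefficient = 10 · 1 · (-3) = -30.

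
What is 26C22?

14950

C(26,22) = C(26,4) by symmetry.
C(26,4) = (26·25·24·23) / 4! = 358800 / 24 = 14950.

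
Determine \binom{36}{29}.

8347680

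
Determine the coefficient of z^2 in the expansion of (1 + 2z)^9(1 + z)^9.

342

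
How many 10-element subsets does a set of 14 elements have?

1001

C(14,10) = C(14,4) by symmetry.
C(14,4) = (14·13·12·11) / 4! = 24024 / 24 = 1001.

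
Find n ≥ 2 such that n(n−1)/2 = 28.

8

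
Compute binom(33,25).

13884156

C(33,25) = C(33,8) by symmetry.
C(33,8) = (33·32·31·30·29·28·27·26) / 8! = 559809169920 / 40320 = 13884156.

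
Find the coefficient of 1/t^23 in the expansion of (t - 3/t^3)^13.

General term: C(13,j)·(t)^j·(-3/t^3)^(13-j), with t-exponent 1j − 3(13−j) = 4j − 39.
Set 4j − 39 = -23: j = 4.
C(13,4) = 715; 1^4 = 1; (-3)^9 = -19683.
Coefficient = 715 · 1 · (-19683) = -14073345.

-14073345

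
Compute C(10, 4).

210

C(10,4) = (10·9·8·7) / 4! = 5040 / 24 = 210.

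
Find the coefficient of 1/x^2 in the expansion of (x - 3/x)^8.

-13608

General term: C(8,j)·(x)^j·(-3/x)^(8-j), with x-exponent 1j − 1(8−j) = 2j − 8.
Set 2j − 8 = -2: j = 3.
C(8,3) = 56; 1^3 = 1; (-3)^5 = -243.
Coefficient = 56 · 1 · (-243) = -13608.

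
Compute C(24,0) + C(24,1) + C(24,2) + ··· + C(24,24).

16777216

The entries of row 24 sum to 2^24 = 16777216.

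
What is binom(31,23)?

7888725

C(31,23) = C(31,8) by symmetry.
C(31,8) = (31·30·29·28·27·26·25·24) / 8! = 318073392000 / 40320 = 7888725.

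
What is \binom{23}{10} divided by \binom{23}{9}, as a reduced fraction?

C(n,k+1)/C(n,k) = (n−k)/(k+1) = (23−9)/(9+1) = 14/10 = 7/5.

7/5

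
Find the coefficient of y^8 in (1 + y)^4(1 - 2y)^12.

Coefficient of y^8 = Σ_{j} C(4,j)·1^j·C(12,8-j)·(-2)^(8-j) for j from 0 to 4.
= 126720 + (-405504) + 354816 + (-101376) + 7920 = -17424.

-17424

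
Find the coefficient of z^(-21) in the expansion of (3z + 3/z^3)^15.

General term: C(15,j)·(3z)^j·(3/z^3)^(15-j), with z-exponent 1j − 3(15−j) = 4j − 45.
Set 4j − 45 = -21: j = 6.
C(15,6) = 5005; 3^6 = 729; 3^9 = 19683.
Coefficient = 5005 · 729 · 19683 = 71816279535.

71816279535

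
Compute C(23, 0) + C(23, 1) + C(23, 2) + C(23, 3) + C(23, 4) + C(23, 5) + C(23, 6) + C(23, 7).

1 + 23 + 253 + 1771 + 8855 + 33649 + 100947 + 245157 = 390656.

390656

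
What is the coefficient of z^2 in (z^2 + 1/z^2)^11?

462

General term: C(11,j)·(z^2)^j·(1/z^2)^(11-j), with z-exponent 2j − 2(11−j) = 4j − 22.
Set 4j − 22 = 2: j = 6.
C(11,6) = 462; 1^6 = 1; 1^5 = 1.
Coefficient = 462 · 1 · 1 = 462.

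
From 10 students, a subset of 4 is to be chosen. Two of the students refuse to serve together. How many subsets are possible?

182

All 4-subsets: C(10,4) = 210. Those containing both fixed elements: C(8,2) = 28.
210 − 28 = 182.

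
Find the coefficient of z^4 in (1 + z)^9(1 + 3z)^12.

Coefficient of z^4 = Σ_{j} C(9,j)·1^j·C(12,4-j)·3^(4-j) for j from 0 to 4.
= 40095 + 53460 + 21384 + 3024 + 126 = 118089.

118089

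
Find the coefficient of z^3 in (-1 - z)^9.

The general term is C(9,j)·(-1)^j·(-z)^(9-j); the z^3 term has j = 6.
C(9,6) = 84.
Coefficient = C(9,6) · (-1)^3 = 84 · (-1) = -84.

-84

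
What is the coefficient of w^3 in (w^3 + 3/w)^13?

14073345

General term: C(13,j)·(w^3)^j·(3/w)^(13-j), with w-exponent 3j − 1(13−j) = 4j − 13.
Set 4j − 13 = 3: j = 4.
C(13,4) = 715; 1^4 = 1; 3^9 = 19683.
Coefficient = 715 · 1 · 19683 = 14073345.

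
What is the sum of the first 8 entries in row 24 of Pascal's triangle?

536155

1 + 24 + 276 + 2024 + 10626 + 42504 + 134596 + 346104 = 536155.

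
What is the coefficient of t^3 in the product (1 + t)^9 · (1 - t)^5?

-16

Coefficient of t^3 = Σ_{j} C(9,j)·1^j·C(5,3-j)·(-1)^(3-j) for j from 0 to 3.
= (-10) + 90 + (-180) + 84 = -16.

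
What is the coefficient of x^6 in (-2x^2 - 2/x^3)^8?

General term: C(8,j)·(-2x^2)^j·(-2/x^3)^(8-j), with x-exponent 2j − 3(8−j) = 5j − 24.
Set 5j − 24 = 6: j = 6.
C(8,6) = 28; (-2)^6 = 64; (-2)^2 = 4.
Coefficient = 28 · 64 · 4 = 7168.

7168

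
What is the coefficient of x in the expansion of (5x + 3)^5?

2025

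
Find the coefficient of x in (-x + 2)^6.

The general term is C(6,j)·(-x)^j·(2)^(6-j); the x^1 term has j = 1.
C(6,1) = 6.
Coefficient = C(6,1) · (-1)^1 · 2^5 = 6 · (-1) · 32 = -192.

-192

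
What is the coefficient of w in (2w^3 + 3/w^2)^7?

22680

General term: C(7,j)·(2w^3)^j·(3/w^2)^(7-j), with w-exponent 3j − 2(7−j) = 5j − 14.
Set 5j − 14 = 1: j = 3.
C(7,3) = 35; 2^3 = 8; 3^4 = 81.
Coefficient = 35 · 8 · 81 = 22680.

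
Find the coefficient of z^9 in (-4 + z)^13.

183040

The general term is C(13,j)·(-4)^j·(z)^(13-j); the z^9 term has j = 4.
C(13,4) = 715.
Coefficient = C(13,4) · (-4)^4 = 715 · 256 = 183040.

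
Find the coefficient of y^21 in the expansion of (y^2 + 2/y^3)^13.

General term: C(13,j)·(y^2)^j·(2/y^3)^(13-j), with y-exponent 2j − 3(13−j) = 5j − 39.
Set 5j − 39 = 21: j = 12.
C(13,12) = 13; 1^12 = 1; 2^1 = 2.
Coefficient = 13 · 1 · 2 = 26.

26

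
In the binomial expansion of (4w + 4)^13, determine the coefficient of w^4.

47982837760

The general term is C(13,j)·(4w)^j·(4)^(13-j); the w^4 term has j = 4.
C(13,4) = 715.
Coefficient = C(13,4) · 4^4 · 4^9 = 715 · 256 · 262144 = 47982837760.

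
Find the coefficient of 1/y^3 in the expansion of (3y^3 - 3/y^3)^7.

76545

General term: C(7,j)·(3y^3)^j·(-3/y^3)^(7-j), with y-exponent 3j − 3(7−j) = 6j − 21.
Set 6j − 21 = -3: j = 3.
C(7,3) = 35; 3^3 = 27; (-3)^4 = 81.
Coefficient = 35 · 27 · 81 = 76545.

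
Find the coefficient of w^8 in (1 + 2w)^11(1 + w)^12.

Coefficient of w^8 = Σ_{j} C(11,j)·2^j·C(12,8-j)·1^(8-j) for j from 0 to 8.
= 495 + 17424 + 203280 + 1045440 + 2613600 + 3252480 + 1951488 + 506880 + 42240 = 9633327.

9633327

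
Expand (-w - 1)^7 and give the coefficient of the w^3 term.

The general term is C(7,j)·(-w)^j·(-1)^(7-j); the w^3 term has j = 3.
C(7,3) = 35.
Coefficient = C(7,3) · (-1)^3 = 35 · (-1) = -35.

-35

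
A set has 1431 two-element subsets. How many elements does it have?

n(n−1)/2 = 1431 ⇒ n(n−1) = 2862. Since 54·53 = 2862, n = 54.

54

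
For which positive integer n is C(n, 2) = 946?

44

n(n−1)/2 = 946 ⇒ n(n−1) = 1892. Since 44·43 = 1892, n = 44.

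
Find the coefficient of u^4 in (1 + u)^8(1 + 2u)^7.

Coefficient of u^4 = Σ_{j} C(8,j)·1^j·C(7,4-j)·2^(4-j) for j from 0 to 4.
= 560 + 2240 + 2352 + 784 + 70 = 6006.

6006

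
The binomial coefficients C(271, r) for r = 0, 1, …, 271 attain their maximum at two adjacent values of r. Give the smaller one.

For odd n = 271, C(271,r) peaks at r = (n−1)/2 and (n+1)/2; the smaller is 135.

135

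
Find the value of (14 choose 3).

364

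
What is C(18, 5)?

8568

C(18,5) = (18·17·16·15·14) / 5! = 1028160 / 120 = 8568.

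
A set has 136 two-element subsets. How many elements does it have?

17

n(n−1)/2 = 136 ⇒ n(n−1) = 272. Since 17·16 = 272, n = 17.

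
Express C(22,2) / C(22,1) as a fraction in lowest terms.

21/2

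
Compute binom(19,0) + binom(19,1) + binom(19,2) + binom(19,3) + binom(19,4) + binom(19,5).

1 + 19 + 171 + 969 + 3876 + 11628 = 16664.

16664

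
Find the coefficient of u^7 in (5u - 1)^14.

-268125000

The general term is C(14,j)·(5u)^j·(-1)^(14-j); the u^7 term has j = 7.
C(14,7) = 3432.
Coefficient = C(14,7) · 5^7 · (-1)^7 = 3432 · 78125 · (-1) = -268125000.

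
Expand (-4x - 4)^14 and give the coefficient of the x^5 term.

The general term is C(14,j)·(-4x)^j·(-4)^(14-j); the x^5 term has j = 5.
C(14,5) = 2002.
Coefficient = C(14,5) · (-4)^5 · (-4)^9 = 2002 · (-1024) · (-262144) = 537407782912.

537407782912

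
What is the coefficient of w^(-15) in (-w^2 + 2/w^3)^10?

General term: C(10,j)·(-w^2)^j·(2/w^3)^(10-j), with w-exponent 2j − 3(10−j) = 5j − 30.
Set 5j − 30 = -15: j = 3.
C(10,3) = 120; (-1)^3 = -1; 2^7 = 128.
Coefficient = 120 · (-1) · 128 = -15360.

-15360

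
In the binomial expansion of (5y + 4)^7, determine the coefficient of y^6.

437500

The general term is C(7,j)·(5y)^j·(4)^(7-j); the y^6 term has j = 6.
C(7,6) = 7.
Coefficient = C(7,6) · 5^6 · 4^1 = 7 · 15625 · 4 = 437500.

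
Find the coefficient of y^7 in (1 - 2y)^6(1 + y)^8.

408

Coefficient of y^7 = Σ_{j} C(6,j)·(-2)^j·C(8,7-j)·1^(7-j) for j from 0 to 6.
= 8 + (-336) + 3360 + (-11200) + 13440 + (-5376) + 512 = 408.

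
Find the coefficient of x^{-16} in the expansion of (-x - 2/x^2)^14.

General term: C(14,j)·(-x)^j·(-2/x^2)^(14-j), with x-exponent 1j − 2(14−j) = 3j − 28.
Set 3j − 28 = -16: j = 4.
C(14,4) = 1001; (-1)^4 = 1; (-2)^10 = 1024.
Coefficient = 1001 · 1 · 1024 = 1025024.

1025024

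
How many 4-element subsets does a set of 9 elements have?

126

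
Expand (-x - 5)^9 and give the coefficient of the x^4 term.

-393750

The general term is C(9,j)·(-x)^j·(-5)^(9-j); the x^4 term has j = 4.
C(9,4) = 126.
Coefficient = C(9,4) · (-5)^5 = 126 · (-3125) = -393750.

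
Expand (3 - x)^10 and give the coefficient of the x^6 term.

The general term is C(10,j)·(3)^j·(-x)^(10-j); the x^6 term has j = 4.
C(10,4) = 210.
Coefficient = C(10,4) · 3^4 = 210 · 81 = 17010.

17010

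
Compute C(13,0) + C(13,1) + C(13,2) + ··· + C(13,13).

8192

Setting x = 1 in (1+x)^13 gives Σ C(13,r) = 2^13 = 8192.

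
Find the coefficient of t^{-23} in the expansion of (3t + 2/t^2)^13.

159744

General term: C(13,j)·(3t)^j·(2/t^2)^(13-j), with t-exponent 1j − 2(13−j) = 3j − 26.
Set 3j − 26 = -23: j = 1.
C(13,1) = 13; 3^1 = 3; 2^12 = 4096.
Coefficient = 13 · 3 · 4096 = 159744.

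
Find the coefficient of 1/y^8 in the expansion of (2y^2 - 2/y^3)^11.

General term: C(11,j)·(2y^2)^j·(-2/y^3)^(11-j), with y-exponent 2j − 3(11−j) = 5j − 33.
Set 5j − 33 = -8: j = 5.
C(11,5) = 462; 2^5 = 32; (-2)^6 = 64.
Coefficient = 462 · 32 · 64 = 946176.

946176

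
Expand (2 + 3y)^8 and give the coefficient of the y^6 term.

The general term is C(8,j)·(2)^j·(3y)^(8-j); the y^6 term has j = 2.
C(8,2) = 28.
Coefficient = C(8,2) · 2^2 · 3^6 = 28 · 4 · 729 = 81648.

81648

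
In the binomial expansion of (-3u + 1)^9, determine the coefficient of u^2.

324

The general term is C(9,j)·(-3u)^j·(1)^(9-j); the u^2 term has j = 2.
C(9,2) = 36.
Coefficient = C(9,2) · (-3)^2 = 36 · 9 = 324.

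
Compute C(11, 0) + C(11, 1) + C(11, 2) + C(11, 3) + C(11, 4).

1 + 11 + 55 + 165 + 330 = 562.

562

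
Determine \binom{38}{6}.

2760681

C(38,6) = (38·37·36·35·34·33) / 6! = 1987690320 / 720 = 2760681.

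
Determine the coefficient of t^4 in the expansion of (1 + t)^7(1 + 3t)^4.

2426

Coefficient of t^4 = Σ_{j} C(7,j)·1^j·C(4,4-j)·3^(4-j) for j from 0 to 4.
= 81 + 756 + 1134 + 420 + 35 = 2426.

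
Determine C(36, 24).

1251677700

C(36,24) = C(36,12) by symmetry.
C(36,12) = (36·35·34·33·32·31·30·29·28·27·26·25) / 12! = 599555620984320000 / 479001600 = 1251677700.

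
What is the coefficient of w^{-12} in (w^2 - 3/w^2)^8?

-17496

General term: C(8,j)·(w^2)^j·(-3/w^2)^(8-j), with w-exponent 2j − 2(8−j) = 4j − 16.
Set 4j − 16 = -12: j = 1.
C(8,1) = 8; 1^1 = 1; (-3)^7 = -2187.
Coefficient = 8 · 1 · (-2187) = -17496.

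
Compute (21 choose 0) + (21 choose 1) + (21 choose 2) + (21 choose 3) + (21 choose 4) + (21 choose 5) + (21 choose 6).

1 + 21 + 210 + 1330 + 5985 + 20349 + 54264 = 82160.

82160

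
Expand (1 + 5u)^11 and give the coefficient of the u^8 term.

64453125

The general term is C(11,j)·(1)^j·(5u)^(11-j); the u^8 term has j = 3.
C(11,3) = 165.
Coefficient = C(11,3) · 5^8 = 165 · 390625 = 64453125.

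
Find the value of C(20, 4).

4845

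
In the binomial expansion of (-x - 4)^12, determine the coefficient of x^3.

The general term is C(12,j)·(-x)^j·(-4)^(12-j); the x^3 term has j = 3.
C(12,3) = 220.
Coefficient = C(12,3) · (-1)^3 · (-4)^9 = 220 · (-1) · (-262144) = 57671680.

57671680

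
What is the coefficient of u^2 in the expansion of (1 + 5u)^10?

1125

The general term is C(10,j)·(1)^j·(5u)^(10-j); the u^2 term has j = 8.
C(10,8) = 45.
Coefficient = C(10,8) · 5^2 = 45 · 25 = 1125.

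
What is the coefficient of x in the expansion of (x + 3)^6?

The general term is C(6,j)·(x)^j·(3)^(6-j); the x^1 term has j = 1.
C(6,1) = 6.
Coefficient = C(6,1) · 3^5 = 6 · 243 = 1458.

1458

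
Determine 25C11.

4457400

C(25,11) = (25·24·23·22·21·20·19·18·17·16·15) / 11! = 177925144320000 / 39916800 = 4457400.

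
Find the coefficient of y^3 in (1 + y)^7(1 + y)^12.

(1 + y)^7(1 + y)^12 = (1 + y)^19, so the coefficient of y^3 is C(19,3)·1^3 = 969·1 = 969.

969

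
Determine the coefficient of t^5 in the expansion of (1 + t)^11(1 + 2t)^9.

93330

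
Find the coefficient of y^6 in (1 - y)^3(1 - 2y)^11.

91080

Coefficient of y^6 = Σ_{j} C(3,j)·(-1)^j·C(11,6-j)·(-2)^(6-j) for j from 0 to 3.
= 29568 + 44352 + 15840 + 1320 = 91080.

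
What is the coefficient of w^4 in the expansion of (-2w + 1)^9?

2016

The general term is C(9,j)·(-2w)^j·(1)^(9-j); the w^4 term has j = 4.
C(9,4) = 126.
Coefficient = C(9,4) · (-2)^4 = 126 · 16 = 2016.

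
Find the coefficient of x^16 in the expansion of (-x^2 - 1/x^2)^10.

General term: C(10,j)·(-x^2)^j·(-1/x^2)^(10-j), with x-exponent 2j − 2(10−j) = 4j − 20.
Set 4j − 20 = 16: j = 9.
C(10,9) = 10; (-1)^9 = -1; (-1)^1 = -1.
Coefficient = 10 · (-1) · (-1) = 10.

10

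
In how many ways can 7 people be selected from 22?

This is C(22,7) = 170544.

170544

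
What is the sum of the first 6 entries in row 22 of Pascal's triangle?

35443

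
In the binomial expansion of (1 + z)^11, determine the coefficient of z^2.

55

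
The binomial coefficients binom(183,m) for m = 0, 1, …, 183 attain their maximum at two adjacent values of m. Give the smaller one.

For odd n = 183, C(183,m) peaks at m = (n−1)/2 and (n+1)/2; the smaller is 91.

91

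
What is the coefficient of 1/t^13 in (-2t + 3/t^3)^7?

General term: C(7,j)·(-2t)^j·(3/t^3)^(7-j), with t-exponent 1j − 3(7−j) = 4j − 21.
Set 4j − 21 = -13: j = 2.
C(7,2) = 21; (-2)^2 = 4; 3^5 = 243.
Coefficient = 21 · 4 · 243 = 20412.

20412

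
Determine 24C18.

C(24,18) = C(24,6) by symmetry.
C(24,6) = (24·23·22·21·20·19) / 6! = 96909120 / 720 = 134596.

134596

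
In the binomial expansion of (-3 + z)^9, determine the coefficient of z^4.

-30618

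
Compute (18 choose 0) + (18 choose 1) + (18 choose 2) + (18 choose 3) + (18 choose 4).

4048

1 + 18 + 153 + 816 + 3060 = 4048.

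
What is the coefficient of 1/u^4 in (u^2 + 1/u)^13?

General term: C(13,j)·(u^2)^j·(1/u)^(13-j), with u-exponent 2j − 1(13−j) = 3j − 13.
Set 3j − 13 = -4: j = 3.
C(13,3) = 286; 1^3 = 1; 1^10 = 1.
Coefficient = 286 · 1 · 1 = 286.

286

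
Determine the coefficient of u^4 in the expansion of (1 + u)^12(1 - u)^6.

-60

Coefficient of u^4 = Σ_{j} C(12,j)·1^j·C(6,4-j)·(-1)^(4-j) for j from 0 to 4.
= 15 + (-240) + 990 + (-1320) + 495 = -60.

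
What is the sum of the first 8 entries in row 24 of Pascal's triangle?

536155

1 + 24 + 276 + 2024 + 10626 + 42504 + 134596 + 346104 = 536155.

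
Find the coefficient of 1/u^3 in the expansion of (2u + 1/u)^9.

General term: C(9,j)·(2u)^j·(1/u)^(9-j), with u-exponent 1j − 1(9−j) = 2j − 9.
Set 2j − 9 = -3: j = 3.
C(9,3) = 84; 2^3 = 8; 1^6 = 1.
Coefficient = 84 · 8 · 1 = 672.

672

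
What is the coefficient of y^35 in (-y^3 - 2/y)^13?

-26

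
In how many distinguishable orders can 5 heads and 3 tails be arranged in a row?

Choose positions for the heads: C(8,5) = 56.

56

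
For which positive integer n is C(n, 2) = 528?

33

n(n−1)/2 = 528 ⇒ n(n−1) = 1056. Since 33·32 = 1056, n = 33.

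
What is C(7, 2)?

C(7,2) = (7·6) / 2! = 42 / 2 = 21.

21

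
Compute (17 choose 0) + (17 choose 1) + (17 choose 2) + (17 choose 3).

1 + 17 + 136 + 680 = 834.

834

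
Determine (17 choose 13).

2380

C(17,13) = C(17,4) by symmetry.
C(17,4) = (17·16·15·14) / 4! = 57120 / 24 = 2380.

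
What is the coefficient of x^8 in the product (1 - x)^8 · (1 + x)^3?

5

Coefficient of x^8 = Σ_{j} C(8,j)·(-1)^j·C(3,8-j)·1^(8-j) for j from 5 to 8.
= (-56) + 84 + (-24) + 1 = 5.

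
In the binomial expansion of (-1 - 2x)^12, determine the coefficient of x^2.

The general term is C(12,j)·(-1)^j·(-2x)^(12-j); the x^2 term has j = 10.
C(12,10) = 66.
Coefficient = C(12,10) · (-2)^2 = 66 · 4 = 264.

264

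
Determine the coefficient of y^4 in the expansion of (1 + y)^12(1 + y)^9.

5985

(1 + y)^12(1 + y)^9 = (1 + y)^21, so the coefficient of y^4 is C(21,4)·1^4 = 5985·1 = 5985.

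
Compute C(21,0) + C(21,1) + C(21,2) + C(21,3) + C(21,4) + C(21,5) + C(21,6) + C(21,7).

198440

1 + 21 + 210 + 1330 + 5985 + 20349 + 54264 + 116280 = 198440.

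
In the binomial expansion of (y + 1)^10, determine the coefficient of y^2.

45

The general term is C(10,j)·(y)^j·(1)^(10-j); the y^2 term has j = 2.
C(10,2) = 45.
Coefficient = C(10,2) = 45.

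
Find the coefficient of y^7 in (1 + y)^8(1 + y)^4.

(1 + y)^8(1 + y)^4 = (1 + y)^12, so the coefficient of y^7 is C(12,7)·1^7 = 792·1 = 792.

792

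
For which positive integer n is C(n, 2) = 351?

27

n(n−1)/2 = 351 ⇒ n(n−1) = 702. Since 27·26 = 702, n = 27.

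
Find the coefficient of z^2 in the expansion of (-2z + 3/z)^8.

General term: C(8,j)·(-2z)^j·(3/z)^(8-j), with z-exponent 1j − 1(8−j) = 2j − 8.
Set 2j − 8 = 2: j = 5.
C(8,5) = 56; (-2)^5 = -32; 3^3 = 27.
Coefficient = 56 · (-32) · 27 = -48384.

-48384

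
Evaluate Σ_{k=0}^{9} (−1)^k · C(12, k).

The partial alternating sum Σ_{k=0}^{9} (−1)^k C(12,k) = (−1)^9 C(11,9) = -55.

-55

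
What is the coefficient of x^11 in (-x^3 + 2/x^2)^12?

General term: C(12,j)·(-x^3)^j·(2/x^2)^(12-j), with x-exponent 3j − 2(12−j) = 5j − 24.
Set 5j − 24 = 11: j = 7.
C(12,7) = 792; (-1)^7 = -1; 2^5 = 32.
Coefficient = 792 · (-1) · 32 = -25344.

-25344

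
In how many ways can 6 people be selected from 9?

84

This is C(9,6) = 84.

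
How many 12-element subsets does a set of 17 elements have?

6188

C(17,12) = C(17,5) by symmetry.
C(17,5) = (17·16·15·14·13) / 5! = 742560 / 120 = 6188.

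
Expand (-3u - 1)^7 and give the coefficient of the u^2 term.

-189

The general term is C(7,j)·(-3u)^j·(-1)^(7-j); the u^2 term has j = 2.
C(7,2) = 21.
Coefficient = C(7,2) · (-3)^2 · (-1)^5 = 21 · 9 · (-1) = -189.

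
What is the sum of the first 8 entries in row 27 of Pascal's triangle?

1285624

1 + 27 + 351 + 2925 + 17550 + 80730 + 296010 + 888030 = 1285624.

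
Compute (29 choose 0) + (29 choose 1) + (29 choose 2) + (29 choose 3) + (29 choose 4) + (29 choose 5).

146596

1 + 29 + 406 + 3654 + 23751 + 118755 = 146596.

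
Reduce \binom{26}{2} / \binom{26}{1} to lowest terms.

25/2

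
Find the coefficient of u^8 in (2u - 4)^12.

32440320

The general term is C(12,j)·(2u)^j·(-4)^(12-j); the u^8 term has j = 8.
C(12,8) = 495.
Coefficient = C(12,8) · 2^8 · (-4)^4 = 495 · 256 · 256 = 32440320.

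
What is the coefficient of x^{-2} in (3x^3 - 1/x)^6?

-18

General term: C(6,j)·(3x^3)^j·(-1/x)^(6-j), with x-exponent 3j − 1(6−j) = 4j − 6.
Set 4j − 6 = -2: j = 1.
C(6,1) = 6; 3^1 = 3; (-1)^5 = -1.
Coefficient = 6 · 3 · (-1) = -18.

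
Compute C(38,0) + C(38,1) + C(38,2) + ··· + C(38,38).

274877906944

Setting x = 1 in (1+x)^38 gives Σ C(38,i) = 2^38 = 274877906944.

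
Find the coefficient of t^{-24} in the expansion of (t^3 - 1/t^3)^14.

-364

General term: C(14,j)·(t^3)^j·(-1/t^3)^(14-j), with t-exponent 3j − 3(14−j) = 6j − 42.
Set 6j − 42 = -24: j = 3.
C(14,3) = 364; 1^3 = 1; (-1)^11 = -1.
Coefficient = 364 · 1 · (-1) = -364.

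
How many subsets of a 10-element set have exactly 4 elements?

210

Choose the 4 positions: C(10,4) = 210.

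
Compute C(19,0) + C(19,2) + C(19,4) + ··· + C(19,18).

262144

Half of (1+1)^19 + (1−1)^19 gives the even-index sum: 2^18 = 262144.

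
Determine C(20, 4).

4845

C(20,4) = (20·19·18·17) / 4! = 116280 / 24 = 4845.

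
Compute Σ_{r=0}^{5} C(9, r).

382

1 + 9 + 36 + 84 + 126 + 126 = 382.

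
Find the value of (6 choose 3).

20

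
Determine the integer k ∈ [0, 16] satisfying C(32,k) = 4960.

C(32,k) increases on 0 ≤ k ≤ 16. C(32,2) = 496 and C(32,3) = 4960, so k = 3.

3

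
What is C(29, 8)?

C(29,8) = (29·28·27·26·25·24·23·22) / 8! = 173059286400 / 40320 = 4292145.

4292145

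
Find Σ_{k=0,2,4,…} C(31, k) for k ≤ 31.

1073741824

Half of (1+1)^31 + (1−1)^31 gives the even-index sum: 2^30 = 1073741824.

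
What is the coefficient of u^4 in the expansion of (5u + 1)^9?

The general term is C(9,j)·(5u)^j·(1)^(9-j); the u^4 term has j = 4.
C(9,4) = 126.
Coefficient = C(9,4) · 5^4 = 126 · 625 = 78750.

78750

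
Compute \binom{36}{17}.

8597496600

C(36,17) = (36·35·34·33·32·31·30·29·28·27·26·25·24·23·22·21·20) / 17! = 3058021453718104473600000 / 355687428096000 = 8597496600.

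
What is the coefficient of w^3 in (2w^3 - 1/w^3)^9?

4032

General term: C(9,j)·(2w^3)^j·(-1/w^3)^(9-j), with w-exponent 3j − 3(9−j) = 6j − 27.
Set 6j − 27 = 3: j = 5.
C(9,5) = 126; 2^5 = 32; (-1)^4 = 1.
Coefficient = 126 · 32 · 1 = 4032.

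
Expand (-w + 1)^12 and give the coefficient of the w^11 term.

The general term is C(12,j)·(-w)^j·(1)^(12-j); the w^11 term has j = 11.
C(12,11) = 12.
Coefficient = C(12,11) · (-1)^11 = 12 · (-1) = -12.

-12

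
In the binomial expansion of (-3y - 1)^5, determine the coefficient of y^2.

The general term is C(5,j)·(-3y)^j·(-1)^(5-j); the y^2 term has j = 2.
C(5,2) = 10.
Coefficient = C(5,2) · (-3)^2 · (-1)^3 = 10 · 9 · (-1) = -90.

-90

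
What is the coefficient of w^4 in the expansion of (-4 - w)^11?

The general term is C(11,j)·(-4)^j·(-w)^(11-j); the w^4 term has j = 7.
C(11,7) = 330.
Coefficient = C(11,7) · (-4)^7 = 330 · (-16384) = -5406720.

-5406720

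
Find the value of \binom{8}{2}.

28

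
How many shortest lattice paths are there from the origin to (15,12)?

Each path is a sequence of 27 steps with 15 rights: C(27,15) = 17383860.

17383860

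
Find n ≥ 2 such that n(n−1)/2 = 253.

23

n(n−1)/2 = 253 ⇒ n(n−1) = 506. Since 23·22 = 506, n = 23.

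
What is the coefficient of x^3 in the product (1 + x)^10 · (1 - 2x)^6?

20

Coefficient of x^3 = Σ_{j} C(10,j)·1^j·C(6,3-j)·(-2)^(3-j) for j from 0 to 3.
= (-160) + 600 + (-540) + 120 = 20.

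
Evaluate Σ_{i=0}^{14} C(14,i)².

Σ C(14,i)² is the coefficient of x^14 in (1+x)^14(1+x)^14 = (1+x)^28, i.e. C(28,14) = 40116600.

40116600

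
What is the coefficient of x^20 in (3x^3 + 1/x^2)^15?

177324147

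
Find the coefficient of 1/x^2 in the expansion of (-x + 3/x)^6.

1215

General term: C(6,j)·(-x)^j·(3/x)^(6-j), with x-exponent 1j − 1(6−j) = 2j − 6.
Set 2j − 6 = -2: j = 2.
C(6,2) = 15; (-1)^2 = 1; 3^4 = 81.
Coefficient = 15 · 1 · 81 = 1215.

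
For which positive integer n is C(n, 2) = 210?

21

n(n−1)/2 = 210 ⇒ n(n−1) = 420. Since 21·20 = 420, n = 21.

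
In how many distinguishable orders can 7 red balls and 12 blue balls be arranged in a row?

50388

Choose positions for the red balls: C(19,7) = 50388.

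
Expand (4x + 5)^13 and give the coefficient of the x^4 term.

357500000000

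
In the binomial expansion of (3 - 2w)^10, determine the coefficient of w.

-393660

The general term is C(10,j)·(3)^j·(-2w)^(10-j); the w^1 term has j = 9.
C(10,9) = 10.
Coefficient = C(10,9) · 3^9 · (-2)^1 = 10 · 19683 · (-2) = -393660.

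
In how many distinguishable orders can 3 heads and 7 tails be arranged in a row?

120

Choose positions for the heads: C(10,3) = 120.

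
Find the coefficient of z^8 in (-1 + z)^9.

-9

The general term is C(9,j)·(-1)^j·(z)^(9-j); the z^8 term has j = 1.
C(9,1) = 9.
Coefficient = C(9,1) · (-1)^1 = 9 · (-1) = -9.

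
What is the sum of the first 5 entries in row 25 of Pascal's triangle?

1 + 25 + 300 + 2300 + 12650 = 15276.

15276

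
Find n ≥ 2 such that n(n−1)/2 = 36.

9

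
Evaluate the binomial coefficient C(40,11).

2311801440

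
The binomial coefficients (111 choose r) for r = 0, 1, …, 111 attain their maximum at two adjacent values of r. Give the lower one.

55

For odd n = 111, C(111,r) peaks at r = (n−1)/2 and (n+1)/2; the lower is 55.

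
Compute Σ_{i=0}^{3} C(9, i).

1 + 9 + 36 + 84 = 130.

130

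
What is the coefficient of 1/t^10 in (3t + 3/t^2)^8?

183708

General term: C(8,j)·(3t)^j·(3/t^2)^(8-j), with t-exponent 1j − 2(8−j) = 3j − 16.
Set 3j − 16 = -10: j = 2.
C(8,2) = 28; 3^2 = 9; 3^6 = 729.
Coefficient = 28 · 9 · 729 = 183708.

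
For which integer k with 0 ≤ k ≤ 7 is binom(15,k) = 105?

C(15,k) increases on 0 ≤ k ≤ 7. C(15,1) = 15 and C(15,2) = 105, so k = 2.

2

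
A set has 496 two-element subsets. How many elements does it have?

32

n(n−1)/2 = 496 ⇒ n(n−1) = 992. Since 32·31 = 992, n = 32.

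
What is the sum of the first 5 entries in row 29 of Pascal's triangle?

27841

1 + 29 + 406 + 3654 + 23751 = 27841.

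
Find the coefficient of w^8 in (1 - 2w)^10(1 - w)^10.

Coefficient of w^8 = Σ_{j} C(10,j)·(-2)^j·C(10,8-j)·(-1)^(8-j) for j from 0 to 8.
= 45 + 2400 + 37800 + 241920 + 705600 + 967680 + 604800 + 153600 + 11520 = 2725365.

2725365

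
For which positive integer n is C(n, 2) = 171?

n(n−1)/2 = 171 ⇒ n(n−1) = 342. Since 19·18 = 342, n = 19.

19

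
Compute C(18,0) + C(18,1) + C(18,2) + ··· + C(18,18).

The entries of row 18 sum to 2^18 = 262144.

262144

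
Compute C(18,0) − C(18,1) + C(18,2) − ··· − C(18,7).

-19448

The partial alternating sum Σ_{k=0}^{7} (−1)^k C(18,k) = (−1)^7 C(17,7) = -19448.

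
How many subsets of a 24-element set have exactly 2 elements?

Choose the 2 positions: C(24,2) = 276.

276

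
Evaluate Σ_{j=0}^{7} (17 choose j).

1 + 17 + 136 + 680 + 2380 + 6188 + 12376 + 19448 = 41226.

41226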